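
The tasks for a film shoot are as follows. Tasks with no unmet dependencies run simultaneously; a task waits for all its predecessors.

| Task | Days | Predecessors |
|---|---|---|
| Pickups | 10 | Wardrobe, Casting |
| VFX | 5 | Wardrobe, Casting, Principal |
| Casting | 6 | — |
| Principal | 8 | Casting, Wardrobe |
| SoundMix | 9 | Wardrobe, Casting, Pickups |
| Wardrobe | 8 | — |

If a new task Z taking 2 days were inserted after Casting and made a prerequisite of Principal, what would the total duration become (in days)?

Originally the project takes 27 days.
With Z inserted, Principal now waits for max(Casting, Wardrobe, Z).
New critical path: Wardrobe→Pickups→SoundMix = 8+10+9 = 27 ⇒ 27 days.

27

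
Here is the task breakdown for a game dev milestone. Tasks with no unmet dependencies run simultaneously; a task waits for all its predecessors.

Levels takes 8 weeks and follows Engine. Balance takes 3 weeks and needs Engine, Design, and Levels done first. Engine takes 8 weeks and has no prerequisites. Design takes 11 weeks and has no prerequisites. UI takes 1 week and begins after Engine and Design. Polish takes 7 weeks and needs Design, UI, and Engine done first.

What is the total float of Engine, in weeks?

Design→UI→Polish = 11+1+7 = 19 sets the makespan at 19 weeks.
Longest path through Engine: 19 weeks (earliest finish 8, latest finish 8).
Float = 19 − 19 = 0.

0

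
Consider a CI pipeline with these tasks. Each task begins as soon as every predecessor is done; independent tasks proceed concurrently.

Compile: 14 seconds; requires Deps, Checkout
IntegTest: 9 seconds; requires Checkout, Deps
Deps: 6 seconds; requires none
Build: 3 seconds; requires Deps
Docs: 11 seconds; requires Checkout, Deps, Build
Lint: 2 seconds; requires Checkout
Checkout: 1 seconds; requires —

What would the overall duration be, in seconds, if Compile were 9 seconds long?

Actual critical path: Deps→Compile = 6+14 = 20 ⇒ 20 seconds.
Compile lies on that path, so at 9 seconds the path becomes 15 seconds.
New critical path: Deps→Build→Docs = 6+3+11 = 20 ⇒ 20 seconds.

20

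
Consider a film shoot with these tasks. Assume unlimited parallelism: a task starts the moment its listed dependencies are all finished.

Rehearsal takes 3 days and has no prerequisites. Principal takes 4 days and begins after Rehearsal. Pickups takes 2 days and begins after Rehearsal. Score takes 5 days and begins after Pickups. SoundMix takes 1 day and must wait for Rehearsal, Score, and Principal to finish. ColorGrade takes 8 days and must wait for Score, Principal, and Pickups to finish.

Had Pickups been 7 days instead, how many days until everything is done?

Baseline: Rehearsal→Pickups→Score→ColorGrade = 3+2+5+8 = 18 → 18 days.
Pickups lies on that path, so at 7 days the path becomes 23 days.
That remains the longest chain; total 23 days.

23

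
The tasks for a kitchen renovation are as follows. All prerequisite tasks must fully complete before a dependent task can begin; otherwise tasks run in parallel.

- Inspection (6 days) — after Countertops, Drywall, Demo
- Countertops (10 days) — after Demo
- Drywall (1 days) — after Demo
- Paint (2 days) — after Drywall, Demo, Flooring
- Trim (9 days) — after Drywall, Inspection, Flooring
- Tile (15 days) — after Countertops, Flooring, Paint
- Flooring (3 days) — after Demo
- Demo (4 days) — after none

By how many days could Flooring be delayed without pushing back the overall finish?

5

The longest chain is Demo→Countertops→Tile = 4+10+15 = 29; overall finish 29 days.
Flooring finishes as early as 7 and must finish by 12.
Float = 29 − 24 = 5.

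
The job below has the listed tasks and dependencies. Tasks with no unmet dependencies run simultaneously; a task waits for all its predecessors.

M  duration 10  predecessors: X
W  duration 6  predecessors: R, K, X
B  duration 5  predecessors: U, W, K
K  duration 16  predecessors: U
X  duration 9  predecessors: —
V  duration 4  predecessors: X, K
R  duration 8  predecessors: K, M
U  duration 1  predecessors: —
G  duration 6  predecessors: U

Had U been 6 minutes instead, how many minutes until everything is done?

41

Baseline: X→M→R→W→B = 9+10+8+6+5 = 38 → 38 minutes.
The longest path through U is only 36 minutes, so U has float 2.
The binding chain switches to U→K→R→W→B = 6+16+8+6+5 = 41; finish 41 minutes.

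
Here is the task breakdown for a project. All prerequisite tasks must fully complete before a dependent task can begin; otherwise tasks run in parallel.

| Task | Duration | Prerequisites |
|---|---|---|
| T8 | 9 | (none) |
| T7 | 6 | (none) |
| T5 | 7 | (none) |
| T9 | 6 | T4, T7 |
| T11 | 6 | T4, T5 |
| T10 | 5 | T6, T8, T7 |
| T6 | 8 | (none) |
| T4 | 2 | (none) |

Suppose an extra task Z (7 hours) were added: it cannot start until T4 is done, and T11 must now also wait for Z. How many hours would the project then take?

Originally the project takes 14 hours.
With Z inserted, T11 now waits for max(T4, T5, Z).
New critical path: T4→Z→T11 = 2+7+6 = 15 ⇒ 15 hours.

15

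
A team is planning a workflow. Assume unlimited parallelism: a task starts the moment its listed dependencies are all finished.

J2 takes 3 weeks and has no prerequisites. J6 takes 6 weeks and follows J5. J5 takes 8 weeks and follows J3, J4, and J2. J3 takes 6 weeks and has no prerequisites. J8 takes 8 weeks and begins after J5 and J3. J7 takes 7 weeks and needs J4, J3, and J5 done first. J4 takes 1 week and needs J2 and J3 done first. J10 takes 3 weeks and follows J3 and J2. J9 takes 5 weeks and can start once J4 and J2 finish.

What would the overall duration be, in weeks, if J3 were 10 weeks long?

Critical path before the change: J3→J4→J5→J8 = 6+1+8+8 = 23 giving 23 weeks.
J3 lies on that path, so at 10 weeks the path becomes 27 weeks.
No other chain overtakes it, so the finish is 27 weeks.

27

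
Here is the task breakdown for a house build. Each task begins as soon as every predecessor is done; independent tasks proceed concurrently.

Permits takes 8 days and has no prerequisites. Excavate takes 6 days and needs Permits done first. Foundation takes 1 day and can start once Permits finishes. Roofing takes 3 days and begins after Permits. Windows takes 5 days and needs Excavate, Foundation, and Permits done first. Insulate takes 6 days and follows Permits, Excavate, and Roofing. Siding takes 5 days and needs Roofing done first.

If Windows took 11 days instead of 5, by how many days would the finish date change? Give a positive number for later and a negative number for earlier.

The binding path is Permits→Excavate→Insulate = 8+6+6 = 20; finish at 20 days.
The longest path through Windows is only 19 days, so Windows has float 1.
Now Permits→Excavate→Windows = 8+6+11 = 25 is longest, so the finish becomes 25 days.
Change in finish: 25 − 20 = +5 days.

5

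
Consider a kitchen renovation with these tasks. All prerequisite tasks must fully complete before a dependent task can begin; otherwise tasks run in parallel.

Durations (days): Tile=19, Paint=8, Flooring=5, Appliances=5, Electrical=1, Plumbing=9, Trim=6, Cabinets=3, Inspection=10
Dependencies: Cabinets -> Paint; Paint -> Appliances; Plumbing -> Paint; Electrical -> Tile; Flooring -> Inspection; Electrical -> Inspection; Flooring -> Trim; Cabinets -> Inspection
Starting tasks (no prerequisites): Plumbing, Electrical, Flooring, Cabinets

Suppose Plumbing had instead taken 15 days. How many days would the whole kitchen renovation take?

As given, the longest chain is Plumbing→Paint→Appliances = 9+8+5 = 22, so the finish is 22 days.
Since Plumbing is critical, the +6 change carries straight to that chain (now 28 days).
The critical path is still Plumbing→Paint→Appliances; finish is now 28 days.

28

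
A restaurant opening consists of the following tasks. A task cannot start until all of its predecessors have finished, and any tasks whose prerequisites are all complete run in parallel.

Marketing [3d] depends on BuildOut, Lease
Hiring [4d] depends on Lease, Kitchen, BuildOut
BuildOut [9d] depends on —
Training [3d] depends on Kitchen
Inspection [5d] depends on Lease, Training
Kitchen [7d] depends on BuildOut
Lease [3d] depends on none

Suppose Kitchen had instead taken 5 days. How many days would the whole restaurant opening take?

The binding path is BuildOut→Kitchen→Training→Inspection = 9+7+3+5 = 24; finish at 24 days.
Kitchen lies on that path, so at 5 days the path becomes 22 days.
That remains the longest chain; total 22 days.

22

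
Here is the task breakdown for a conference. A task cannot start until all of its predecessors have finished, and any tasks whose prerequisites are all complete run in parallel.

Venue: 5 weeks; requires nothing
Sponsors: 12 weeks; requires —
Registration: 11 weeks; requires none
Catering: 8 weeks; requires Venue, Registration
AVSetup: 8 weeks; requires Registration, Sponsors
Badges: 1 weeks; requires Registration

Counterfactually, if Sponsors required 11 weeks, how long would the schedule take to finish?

19

The binding path is Sponsors→AVSetup = 12+8 = 20; finish at 20 weeks.
Since Sponsors is critical, the -1 change carries straight to that chain (now 19 weeks).
No other chain overtakes it, so the finish is 19 weeks.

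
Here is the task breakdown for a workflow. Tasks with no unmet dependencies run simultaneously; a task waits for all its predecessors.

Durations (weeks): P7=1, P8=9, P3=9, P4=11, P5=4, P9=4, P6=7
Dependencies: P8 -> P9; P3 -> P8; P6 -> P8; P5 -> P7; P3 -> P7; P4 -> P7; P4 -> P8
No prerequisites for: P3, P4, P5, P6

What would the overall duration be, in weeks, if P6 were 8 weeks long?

24

Critical path before the change: P4→P8→P9 = 11+9+4 = 24 giving 24 weeks.
P6 is off the critical path — its longest chain is 20 weeks, giving 4 of slack.
No other chain overtakes it, so the finish is 24 weeks.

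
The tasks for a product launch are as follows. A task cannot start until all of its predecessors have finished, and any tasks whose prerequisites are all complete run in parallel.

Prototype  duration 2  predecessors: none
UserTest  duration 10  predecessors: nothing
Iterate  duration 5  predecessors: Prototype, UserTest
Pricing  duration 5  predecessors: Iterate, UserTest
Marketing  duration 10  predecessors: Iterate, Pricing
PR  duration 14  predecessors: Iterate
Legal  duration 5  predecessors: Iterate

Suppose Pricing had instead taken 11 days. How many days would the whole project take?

As given, the longest chain is UserTest→Iterate→Pricing→Marketing = 10+5+5+10 = 30, so the finish is 30 days.
Pricing lies on that path, so at 11 days the path becomes 36 days.
The critical path is still UserTest→Iterate→Pricing→Marketing; finish is now 36 days.

36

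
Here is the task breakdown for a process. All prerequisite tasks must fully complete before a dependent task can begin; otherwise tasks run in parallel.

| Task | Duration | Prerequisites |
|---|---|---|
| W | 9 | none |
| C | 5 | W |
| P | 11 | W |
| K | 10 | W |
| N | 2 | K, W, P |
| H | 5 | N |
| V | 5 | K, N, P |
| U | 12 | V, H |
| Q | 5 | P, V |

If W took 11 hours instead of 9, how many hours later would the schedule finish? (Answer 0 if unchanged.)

2

Actual critical path: W→P→N→H→U = 9+11+2+5+12 = 39 ⇒ 39 hours.
W lies on that path, so at 11 hours the path becomes 41 hours.
No other chain overtakes it, so the finish is 41 hours.
Change in finish: 41 − 39 = +2 hours.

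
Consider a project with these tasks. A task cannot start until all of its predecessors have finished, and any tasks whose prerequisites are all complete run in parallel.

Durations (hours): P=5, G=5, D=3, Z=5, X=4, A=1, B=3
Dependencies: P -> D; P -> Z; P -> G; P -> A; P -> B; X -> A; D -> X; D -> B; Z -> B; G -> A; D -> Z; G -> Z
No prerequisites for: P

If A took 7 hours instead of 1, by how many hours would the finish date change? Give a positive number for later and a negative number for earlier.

1

Critical path before the change: P→G→Z→B = 5+5+5+3 = 18 giving 18 hours.
A has 5 hours of float (longest path through it is 13).
The binding chain switches to P→D→X→A = 5+3+4+7 = 19; finish 19 hours.
Change in finish: 19 − 18 = +1 hours.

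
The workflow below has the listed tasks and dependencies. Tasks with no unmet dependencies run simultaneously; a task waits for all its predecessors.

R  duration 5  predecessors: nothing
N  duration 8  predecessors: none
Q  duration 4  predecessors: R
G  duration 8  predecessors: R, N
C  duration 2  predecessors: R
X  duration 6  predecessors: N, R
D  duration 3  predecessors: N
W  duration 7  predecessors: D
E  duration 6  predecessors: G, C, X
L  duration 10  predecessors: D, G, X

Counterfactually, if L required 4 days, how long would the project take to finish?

Critical path before the change: N→G→L = 8+8+10 = 26 giving 26 days.
Since L is critical, the -6 change carries straight to that chain (now 20 days).
New critical path: N→G→E = 8+8+6 = 22 ⇒ 22 days.

22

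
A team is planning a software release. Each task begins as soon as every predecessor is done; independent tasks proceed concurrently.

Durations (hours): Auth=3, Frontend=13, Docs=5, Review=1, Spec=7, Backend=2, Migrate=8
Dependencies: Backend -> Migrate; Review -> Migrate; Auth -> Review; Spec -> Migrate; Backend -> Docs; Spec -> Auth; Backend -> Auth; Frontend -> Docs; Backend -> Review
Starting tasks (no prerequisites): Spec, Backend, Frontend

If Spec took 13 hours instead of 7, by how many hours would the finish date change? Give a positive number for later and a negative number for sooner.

As given, the longest chain is Spec→Auth→Review→Migrate = 7+3+1+8 = 19, so the finish is 19 hours.
Since Spec is critical, the +6 change carries straight to that chain (now 25 hours).
No other chain overtakes it, so the finish is 25 hours.
Change in finish: 25 − 19 = +6 hours.

6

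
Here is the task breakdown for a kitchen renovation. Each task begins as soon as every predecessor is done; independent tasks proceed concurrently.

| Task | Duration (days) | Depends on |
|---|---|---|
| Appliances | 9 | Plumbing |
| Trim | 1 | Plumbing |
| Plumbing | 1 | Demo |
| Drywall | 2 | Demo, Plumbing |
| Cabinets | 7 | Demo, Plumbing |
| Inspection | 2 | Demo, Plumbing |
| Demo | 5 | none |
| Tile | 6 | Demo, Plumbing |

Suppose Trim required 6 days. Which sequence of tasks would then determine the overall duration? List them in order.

Demo, Plumbing, Appliances

Critical path before the change: Demo→Plumbing→Appliances = 5+1+9 = 15 giving 15 days.
Trim is off the critical path — its longest chain is 7 days, giving 8 of slack.
That remains the longest chain; total 15 days.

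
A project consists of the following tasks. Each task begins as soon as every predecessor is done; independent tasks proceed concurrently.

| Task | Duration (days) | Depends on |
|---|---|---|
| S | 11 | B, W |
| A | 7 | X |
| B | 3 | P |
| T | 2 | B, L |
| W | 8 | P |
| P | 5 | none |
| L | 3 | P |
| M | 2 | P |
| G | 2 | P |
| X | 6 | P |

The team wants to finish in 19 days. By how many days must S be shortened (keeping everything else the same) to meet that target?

5

Current finish: 24 days; target: 19.
S is on every critical path, so each day cut from S cuts the finish by one (this holds down to a finish of 18).
Need 24 − 19 = 5 days off S → S becomes 6 days, finish becomes 19.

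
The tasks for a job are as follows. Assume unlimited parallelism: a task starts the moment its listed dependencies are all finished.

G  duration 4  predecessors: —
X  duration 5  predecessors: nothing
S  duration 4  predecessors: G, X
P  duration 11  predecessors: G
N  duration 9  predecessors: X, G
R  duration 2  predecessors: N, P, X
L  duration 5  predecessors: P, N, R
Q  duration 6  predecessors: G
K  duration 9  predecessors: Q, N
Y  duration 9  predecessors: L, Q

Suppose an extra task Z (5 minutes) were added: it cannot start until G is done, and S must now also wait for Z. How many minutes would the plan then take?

Originally the plan takes 31 minutes.
With Z inserted, S now waits for max(G, X, Z).
New critical path: G→P→R→L→Y = 4+11+2+5+9 = 31 ⇒ 31 minutes.

31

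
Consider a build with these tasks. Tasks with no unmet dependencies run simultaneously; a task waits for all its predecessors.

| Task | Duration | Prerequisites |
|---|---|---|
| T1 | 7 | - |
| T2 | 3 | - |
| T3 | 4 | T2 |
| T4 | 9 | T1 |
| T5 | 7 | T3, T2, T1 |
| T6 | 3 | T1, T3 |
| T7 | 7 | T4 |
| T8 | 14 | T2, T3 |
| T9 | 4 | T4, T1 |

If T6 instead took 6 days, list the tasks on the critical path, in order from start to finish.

Critical path before the change: T1→T4→T7 = 7+9+7 = 23 giving 23 days.
T6 is off the critical path — its longest chain is 10 days, giving 13 of slack.
That remains the longest chain; total 23 days.

T1, T4, T7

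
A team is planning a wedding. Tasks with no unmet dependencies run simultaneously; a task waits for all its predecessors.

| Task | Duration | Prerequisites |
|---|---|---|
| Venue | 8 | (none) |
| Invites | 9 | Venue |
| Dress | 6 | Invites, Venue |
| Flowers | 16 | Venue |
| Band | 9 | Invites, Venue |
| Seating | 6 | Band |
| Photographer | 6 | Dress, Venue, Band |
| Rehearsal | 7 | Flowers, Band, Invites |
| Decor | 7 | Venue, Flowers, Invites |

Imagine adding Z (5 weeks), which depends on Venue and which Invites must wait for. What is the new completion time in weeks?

38

Originally the job takes 33 weeks.
With Z inserted, Invites now waits for max(Venue, Z).
New critical path: Venue→Z→Invites→Band→Rehearsal = 8+5+9+9+7 = 38 ⇒ 38 weeks.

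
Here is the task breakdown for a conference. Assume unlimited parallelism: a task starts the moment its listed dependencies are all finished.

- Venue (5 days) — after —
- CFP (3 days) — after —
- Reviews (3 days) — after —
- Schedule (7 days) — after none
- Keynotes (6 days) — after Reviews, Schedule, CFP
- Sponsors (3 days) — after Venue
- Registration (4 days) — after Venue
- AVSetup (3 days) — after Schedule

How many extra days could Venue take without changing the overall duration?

Critical path: Schedule→Keynotes = 7+6 = 13, so the finish is 13 days.
Venue finishes as early as 5 and must finish by 9.
Slack of Venue = 4 − 0 = 4 days.

4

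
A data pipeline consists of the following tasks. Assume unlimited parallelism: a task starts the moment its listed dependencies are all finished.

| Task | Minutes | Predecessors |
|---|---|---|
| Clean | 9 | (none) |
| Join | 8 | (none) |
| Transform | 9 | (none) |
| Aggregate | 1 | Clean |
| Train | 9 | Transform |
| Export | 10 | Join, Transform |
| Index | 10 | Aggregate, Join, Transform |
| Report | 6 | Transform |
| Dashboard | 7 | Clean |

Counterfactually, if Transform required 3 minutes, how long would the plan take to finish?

20

Actual critical path: Clean→Aggregate→Index = 9+1+10 = 20 ⇒ 20 minutes.
The longest path through Transform is only 19 minutes, so Transform has float 1.
That remains the longest chain; total 20 minutes.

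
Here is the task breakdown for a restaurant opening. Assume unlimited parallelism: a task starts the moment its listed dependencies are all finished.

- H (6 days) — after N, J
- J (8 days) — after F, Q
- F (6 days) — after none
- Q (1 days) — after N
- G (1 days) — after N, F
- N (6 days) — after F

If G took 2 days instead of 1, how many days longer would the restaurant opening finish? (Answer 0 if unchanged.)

Critical path before the change: F→N→Q→J→H = 6+6+1+8+6 = 27 giving 27 days.
G has 14 days of float (longest path through it is 13).
The critical path is still F→N→Q→J→H; finish is now 27 days.
Change in finish: 27 − 27 = +0 days.

0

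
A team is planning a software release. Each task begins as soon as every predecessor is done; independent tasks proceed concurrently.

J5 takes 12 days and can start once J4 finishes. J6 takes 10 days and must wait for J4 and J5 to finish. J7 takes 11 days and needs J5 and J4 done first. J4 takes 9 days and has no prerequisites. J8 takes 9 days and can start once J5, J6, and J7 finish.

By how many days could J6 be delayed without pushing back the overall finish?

1

Critical path: J4→J5→J7→J8 = 9+12+11+9 = 41, so the finish is 41 days.
The longest chain containing J6 totals 40 days.
Slack of J6 = 22 − 21 = 1 day.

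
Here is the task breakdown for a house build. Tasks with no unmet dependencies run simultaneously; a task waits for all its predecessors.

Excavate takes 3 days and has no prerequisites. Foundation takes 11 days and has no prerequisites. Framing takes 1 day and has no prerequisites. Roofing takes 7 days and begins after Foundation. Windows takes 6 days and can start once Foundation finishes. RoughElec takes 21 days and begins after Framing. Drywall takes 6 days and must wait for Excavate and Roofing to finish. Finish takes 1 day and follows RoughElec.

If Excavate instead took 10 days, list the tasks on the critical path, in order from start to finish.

Foundation, Roofing, Drywall

As given, the longest chain is Foundation→Roofing→Drywall = 11+7+6 = 24, so the finish is 24 days.
Excavate has 15 days of float (longest path through it is 9).
That remains the longest chain; total 24 days.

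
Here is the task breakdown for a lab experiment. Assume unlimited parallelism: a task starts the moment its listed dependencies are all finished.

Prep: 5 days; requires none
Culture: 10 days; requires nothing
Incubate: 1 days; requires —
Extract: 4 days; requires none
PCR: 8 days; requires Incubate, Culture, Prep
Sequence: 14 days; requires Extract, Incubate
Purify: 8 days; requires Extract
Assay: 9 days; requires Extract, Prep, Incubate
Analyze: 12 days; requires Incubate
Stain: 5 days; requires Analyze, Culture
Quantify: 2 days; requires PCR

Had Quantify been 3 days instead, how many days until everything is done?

As given, the longest chain is Culture→PCR→Quantify = 10+8+2 = 20, so the finish is 20 days.
Quantify is on the critical path; changing it to 3 makes that path 21 days.
No other chain overtakes it, so the finish is 21 days.

21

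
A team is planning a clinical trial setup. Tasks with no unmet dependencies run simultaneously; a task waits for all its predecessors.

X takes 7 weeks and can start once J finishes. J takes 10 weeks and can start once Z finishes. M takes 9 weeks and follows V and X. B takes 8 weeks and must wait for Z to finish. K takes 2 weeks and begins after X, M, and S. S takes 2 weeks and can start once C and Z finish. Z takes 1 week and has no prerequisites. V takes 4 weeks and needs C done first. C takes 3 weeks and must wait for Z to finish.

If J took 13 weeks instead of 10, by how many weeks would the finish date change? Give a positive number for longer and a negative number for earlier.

3

Actual critical path: Z→J→X→M→K = 1+10+7+9+2 = 29 ⇒ 29 weeks.
J is on the critical path; changing it to 13 makes that path 32 weeks.
The critical path is still Z→J→X→M→K; finish is now 32 weeks.
Change in finish: 32 − 29 = +3 weeks.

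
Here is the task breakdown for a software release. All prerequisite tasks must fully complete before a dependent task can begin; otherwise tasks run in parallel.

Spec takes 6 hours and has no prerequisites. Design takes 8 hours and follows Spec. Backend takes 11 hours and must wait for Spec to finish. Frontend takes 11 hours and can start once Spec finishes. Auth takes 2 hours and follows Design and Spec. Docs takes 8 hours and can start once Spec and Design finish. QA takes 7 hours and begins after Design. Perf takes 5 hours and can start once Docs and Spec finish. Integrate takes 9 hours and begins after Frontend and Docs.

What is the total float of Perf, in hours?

Critical path: Spec→Design→Docs→Integrate = 6+8+8+9 = 31, so the finish is 31 hours.
Longest path through Perf: 27 hours (earliest finish 27, latest finish 31).
So Perf can slip 31 − 27 = 4 hours.

4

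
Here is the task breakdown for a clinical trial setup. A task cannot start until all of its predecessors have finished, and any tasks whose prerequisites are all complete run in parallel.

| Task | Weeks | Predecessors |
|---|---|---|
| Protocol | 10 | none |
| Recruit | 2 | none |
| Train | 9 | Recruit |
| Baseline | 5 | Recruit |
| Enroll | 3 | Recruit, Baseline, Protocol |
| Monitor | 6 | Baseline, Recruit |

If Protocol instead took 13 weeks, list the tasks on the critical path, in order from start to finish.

Protocol, Enroll

The binding path is Protocol→Enroll = 10+3 = 13; finish at 13 weeks.
Since Protocol is critical, the +3 change carries straight to that chain (now 16 weeks).
The critical path is still Protocol→Enroll; finish is now 16 weeks.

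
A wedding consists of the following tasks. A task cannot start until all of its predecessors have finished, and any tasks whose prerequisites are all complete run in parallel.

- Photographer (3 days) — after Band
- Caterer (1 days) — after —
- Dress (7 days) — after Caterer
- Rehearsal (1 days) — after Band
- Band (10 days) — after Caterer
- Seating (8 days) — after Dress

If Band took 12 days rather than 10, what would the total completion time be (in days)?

Baseline: Caterer→Dress→Seating = 1+7+8 = 16 → 16 days.
Band is off the critical path — its longest chain is 14 days, giving 2 of slack.
That remains the longest chain; total 16 days.

16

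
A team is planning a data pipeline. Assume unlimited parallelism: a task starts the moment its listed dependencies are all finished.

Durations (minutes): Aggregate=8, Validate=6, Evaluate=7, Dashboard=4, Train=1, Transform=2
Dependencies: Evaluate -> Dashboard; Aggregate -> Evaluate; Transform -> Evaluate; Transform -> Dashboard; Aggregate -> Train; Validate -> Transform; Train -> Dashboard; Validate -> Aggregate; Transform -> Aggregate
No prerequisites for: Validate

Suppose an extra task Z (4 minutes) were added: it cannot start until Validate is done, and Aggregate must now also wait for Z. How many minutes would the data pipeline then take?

29

Originally the data pipeline takes 27 minutes.
With Z inserted, Aggregate now waits for max(Transform, Validate, Z).
New critical path: Validate→Z→Aggregate→Evaluate→Dashboard = 6+4+8+7+4 = 29 ⇒ 29 minutes.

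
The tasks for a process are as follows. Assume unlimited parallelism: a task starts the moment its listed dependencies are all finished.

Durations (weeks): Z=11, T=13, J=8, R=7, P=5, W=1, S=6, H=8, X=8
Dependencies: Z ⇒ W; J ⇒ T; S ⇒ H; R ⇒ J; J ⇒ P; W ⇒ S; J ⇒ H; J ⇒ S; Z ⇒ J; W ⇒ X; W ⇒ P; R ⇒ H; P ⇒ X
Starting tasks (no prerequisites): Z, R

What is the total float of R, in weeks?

4

The longest chain is Z→J→S→H = 11+8+6+8 = 33; overall finish 33 weeks.
R finishes as early as 7 and must finish by 11.
Slack of R = 4 − 0 = 4 weeks.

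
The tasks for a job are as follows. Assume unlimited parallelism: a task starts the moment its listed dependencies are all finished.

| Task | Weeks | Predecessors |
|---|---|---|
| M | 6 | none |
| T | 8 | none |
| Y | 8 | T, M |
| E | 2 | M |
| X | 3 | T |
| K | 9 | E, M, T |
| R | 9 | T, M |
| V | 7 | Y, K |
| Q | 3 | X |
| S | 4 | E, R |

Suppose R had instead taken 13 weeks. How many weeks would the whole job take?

25

The binding path is M→E→K→V = 6+2+9+7 = 24; finish at 24 weeks.
The longest path through R is only 21 weeks, so R has float 3.
New critical path: T→R→S = 8+13+4 = 25 ⇒ 25 weeks.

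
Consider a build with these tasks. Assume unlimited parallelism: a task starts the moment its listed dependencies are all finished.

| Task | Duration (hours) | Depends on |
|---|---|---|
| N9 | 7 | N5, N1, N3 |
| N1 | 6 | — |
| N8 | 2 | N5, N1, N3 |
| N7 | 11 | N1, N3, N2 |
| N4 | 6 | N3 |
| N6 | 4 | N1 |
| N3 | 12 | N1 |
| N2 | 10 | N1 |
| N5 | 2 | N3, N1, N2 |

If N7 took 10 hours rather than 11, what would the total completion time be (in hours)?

28

Baseline: N1→N3→N7 = 6+12+11 = 29 → 29 hours.
N7 is on the critical path; changing it to 10 makes that path 28 hours.
No other chain overtakes it, so the finish is 28 hours.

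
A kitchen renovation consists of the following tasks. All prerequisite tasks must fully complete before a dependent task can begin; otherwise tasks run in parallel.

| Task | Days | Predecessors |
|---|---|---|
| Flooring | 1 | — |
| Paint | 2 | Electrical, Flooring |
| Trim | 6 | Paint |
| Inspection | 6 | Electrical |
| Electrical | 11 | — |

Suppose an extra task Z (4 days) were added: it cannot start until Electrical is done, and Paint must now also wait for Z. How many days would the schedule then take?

23

Originally the schedule takes 19 days.
With Z inserted, Paint now waits for max(Electrical, Flooring, Z).
New critical path: Electrical→Z→Paint→Trim = 11+4+2+6 = 23 ⇒ 23 days.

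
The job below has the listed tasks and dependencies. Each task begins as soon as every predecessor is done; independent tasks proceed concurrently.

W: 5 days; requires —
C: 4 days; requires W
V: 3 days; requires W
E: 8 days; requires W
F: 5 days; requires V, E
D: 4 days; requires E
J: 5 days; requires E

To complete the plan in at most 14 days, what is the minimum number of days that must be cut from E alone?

4

Current finish: 18 days; target: 14.
E is on every critical path, so each day cut from E cuts the finish by one (this holds down to a finish of 13).
Need 18 − 14 = 4 days off E → E becomes 4 days, finish becomes 14.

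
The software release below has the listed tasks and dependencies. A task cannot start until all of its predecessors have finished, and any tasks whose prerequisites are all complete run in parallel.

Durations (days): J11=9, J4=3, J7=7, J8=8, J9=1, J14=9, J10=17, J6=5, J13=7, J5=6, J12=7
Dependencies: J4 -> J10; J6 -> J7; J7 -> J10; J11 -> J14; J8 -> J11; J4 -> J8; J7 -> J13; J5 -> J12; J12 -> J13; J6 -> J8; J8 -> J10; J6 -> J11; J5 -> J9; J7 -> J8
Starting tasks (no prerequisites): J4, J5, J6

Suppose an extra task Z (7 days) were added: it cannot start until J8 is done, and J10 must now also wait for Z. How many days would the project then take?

Originally the project takes 38 days.
With Z inserted, J10 now waits for max(J7, J4, J8, Z).
New critical path: J6→J7→J8→Z→J10 = 5+7+8+7+17 = 44 ⇒ 44 days.

44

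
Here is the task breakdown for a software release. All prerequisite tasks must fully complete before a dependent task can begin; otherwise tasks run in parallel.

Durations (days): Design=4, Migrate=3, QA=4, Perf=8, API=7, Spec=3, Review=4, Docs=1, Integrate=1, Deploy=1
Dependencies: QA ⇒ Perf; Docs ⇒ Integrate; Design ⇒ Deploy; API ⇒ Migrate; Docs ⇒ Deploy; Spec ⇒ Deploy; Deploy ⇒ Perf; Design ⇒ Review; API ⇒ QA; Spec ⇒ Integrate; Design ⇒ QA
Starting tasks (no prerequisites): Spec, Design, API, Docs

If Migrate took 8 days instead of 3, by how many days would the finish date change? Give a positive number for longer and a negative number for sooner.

0

Actual critical path: API→QA→Perf = 7+4+8 = 19 ⇒ 19 days.
Migrate has 9 days of float (longest path through it is 10).
That remains the longest chain; total 19 days.
Change in finish: 19 − 19 = +0 days.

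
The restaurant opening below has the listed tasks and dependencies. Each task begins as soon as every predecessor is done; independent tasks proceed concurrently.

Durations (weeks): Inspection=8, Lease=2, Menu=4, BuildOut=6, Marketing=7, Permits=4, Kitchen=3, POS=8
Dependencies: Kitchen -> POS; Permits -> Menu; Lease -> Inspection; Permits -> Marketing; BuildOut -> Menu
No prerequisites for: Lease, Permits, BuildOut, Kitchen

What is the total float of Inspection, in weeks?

1

Critical path: Permits→Marketing = 4+7 = 11, so the finish is 11 weeks.
Longest path through Inspection: 10 weeks (earliest finish 10, latest finish 11).
Slack of Inspection = 3 − 2 = 1 week.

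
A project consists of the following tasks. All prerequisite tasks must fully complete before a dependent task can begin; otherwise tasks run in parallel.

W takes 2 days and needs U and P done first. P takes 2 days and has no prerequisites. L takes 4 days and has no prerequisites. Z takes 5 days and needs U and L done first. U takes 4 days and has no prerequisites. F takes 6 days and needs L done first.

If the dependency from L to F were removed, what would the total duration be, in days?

Original critical path: L→F = 4+6 = 10 ⇒ 10 days.
Without L→F, F's earliest start moves from 4 to 0.
New critical path: U→Z = 4+5 = 9 ⇒ 9 days.

9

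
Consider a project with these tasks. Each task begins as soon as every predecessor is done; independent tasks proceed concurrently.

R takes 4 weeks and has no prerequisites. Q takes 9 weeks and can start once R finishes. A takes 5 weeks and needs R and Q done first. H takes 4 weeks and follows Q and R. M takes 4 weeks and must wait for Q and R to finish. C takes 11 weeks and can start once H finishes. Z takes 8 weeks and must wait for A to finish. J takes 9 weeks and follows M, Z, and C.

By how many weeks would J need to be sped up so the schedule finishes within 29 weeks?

8

Current finish: 37 weeks; target: 29.
J is on every critical path, so each week cut from J cuts the finish by one (this holds down to a finish of 29).
Need 37 − 29 = 8 weeks off J → J becomes 1 week, finish becomes 29.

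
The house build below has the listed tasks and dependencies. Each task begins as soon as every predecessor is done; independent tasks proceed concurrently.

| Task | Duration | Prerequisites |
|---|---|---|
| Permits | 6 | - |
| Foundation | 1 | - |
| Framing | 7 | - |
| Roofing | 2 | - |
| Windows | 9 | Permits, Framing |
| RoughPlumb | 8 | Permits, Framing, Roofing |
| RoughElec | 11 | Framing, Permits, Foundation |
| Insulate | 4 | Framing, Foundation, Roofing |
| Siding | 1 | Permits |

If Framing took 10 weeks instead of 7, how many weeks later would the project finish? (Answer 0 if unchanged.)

As given, the longest chain is Framing→RoughElec = 7+11 = 18, so the finish is 18 weeks.
Since Framing is critical, the +3 change carries straight to that chain (now 21 weeks).
The critical path is still Framing→RoughElec; finish is now 21 weeks.
Change in finish: 21 − 18 = +3 weeks.

3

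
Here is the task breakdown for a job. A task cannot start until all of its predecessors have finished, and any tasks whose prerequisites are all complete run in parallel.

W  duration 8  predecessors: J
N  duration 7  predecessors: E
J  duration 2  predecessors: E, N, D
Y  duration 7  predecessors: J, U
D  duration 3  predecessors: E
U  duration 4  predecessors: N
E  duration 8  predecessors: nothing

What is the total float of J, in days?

Critical path: E→N→U→Y = 8+7+4+7 = 26, so the finish is 26 days.
Longest path through J: 25 days (earliest finish 17, latest finish 18).
Float = 26 − 25 = 1.

1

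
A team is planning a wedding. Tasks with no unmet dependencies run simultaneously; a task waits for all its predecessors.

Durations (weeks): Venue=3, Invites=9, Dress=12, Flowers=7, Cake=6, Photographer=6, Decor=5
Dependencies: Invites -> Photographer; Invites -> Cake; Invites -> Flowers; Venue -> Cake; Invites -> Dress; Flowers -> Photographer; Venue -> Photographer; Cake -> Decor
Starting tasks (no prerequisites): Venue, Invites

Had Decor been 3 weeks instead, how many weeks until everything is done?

As given, the longest chain is Invites→Flowers→Photographer = 9+7+6 = 22, so the finish is 22 weeks.
The longest path through Decor is only 20 weeks, so Decor has float 2.
That remains the longest chain; total 22 weeks.

22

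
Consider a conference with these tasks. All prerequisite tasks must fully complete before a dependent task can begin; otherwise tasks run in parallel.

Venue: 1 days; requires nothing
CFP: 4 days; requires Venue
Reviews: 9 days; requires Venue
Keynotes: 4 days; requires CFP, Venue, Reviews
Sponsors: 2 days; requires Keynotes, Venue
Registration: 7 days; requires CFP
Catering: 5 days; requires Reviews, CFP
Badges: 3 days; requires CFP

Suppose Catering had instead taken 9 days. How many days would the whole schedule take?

Baseline: Venue→Reviews→Keynotes→Sponsors = 1+9+4+2 = 16 → 16 days.
Catering is off the critical path — its longest chain is 15 days, giving 1 of slack.
Now Venue→Reviews→Catering = 1+9+9 = 19 is longest, so the finish becomes 19 days.

19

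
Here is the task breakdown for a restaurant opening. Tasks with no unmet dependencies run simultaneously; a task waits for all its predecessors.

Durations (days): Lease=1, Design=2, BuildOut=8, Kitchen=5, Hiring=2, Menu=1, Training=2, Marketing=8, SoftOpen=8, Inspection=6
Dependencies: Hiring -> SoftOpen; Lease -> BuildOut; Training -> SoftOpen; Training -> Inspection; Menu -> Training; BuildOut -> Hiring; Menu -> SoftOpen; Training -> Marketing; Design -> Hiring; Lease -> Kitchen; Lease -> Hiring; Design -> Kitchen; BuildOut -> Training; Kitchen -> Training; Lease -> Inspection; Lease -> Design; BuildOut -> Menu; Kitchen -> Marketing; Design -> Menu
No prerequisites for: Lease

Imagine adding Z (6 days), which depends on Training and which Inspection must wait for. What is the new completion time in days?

24

Originally the schedule takes 20 days.
With Z inserted, Inspection now waits for max(Training, Lease, Z).
New critical path: Lease→BuildOut→Menu→Training→Z→Inspection = 1+8+1+2+6+6 = 24 ⇒ 24 days.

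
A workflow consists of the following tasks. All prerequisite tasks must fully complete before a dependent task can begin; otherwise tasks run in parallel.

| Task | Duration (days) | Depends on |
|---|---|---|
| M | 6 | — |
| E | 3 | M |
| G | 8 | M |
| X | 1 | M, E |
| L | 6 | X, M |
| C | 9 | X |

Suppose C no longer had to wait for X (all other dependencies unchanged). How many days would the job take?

Original critical path: M→E→X→C = 6+3+1+9 = 19 ⇒ 19 days.
Without X→C, C's earliest start moves from 10 to 0.
The longest chain is now M→E→X→L = 6+3+1+6 = 16, so the job takes 16 days.

16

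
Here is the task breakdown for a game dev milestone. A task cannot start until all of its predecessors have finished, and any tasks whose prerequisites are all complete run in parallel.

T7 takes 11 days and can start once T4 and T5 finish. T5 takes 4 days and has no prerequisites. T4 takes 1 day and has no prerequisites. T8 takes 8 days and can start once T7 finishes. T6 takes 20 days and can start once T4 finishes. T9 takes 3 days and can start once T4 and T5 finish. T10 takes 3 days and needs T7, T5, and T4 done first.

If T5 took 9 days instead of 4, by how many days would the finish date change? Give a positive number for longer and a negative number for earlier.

5

As given, the longest chain is T5→T7→T8 = 4+11+8 = 23, so the finish is 23 days.
T5 lies on that path, so at 9 days the path becomes 28 days.
That remains the longest chain; total 28 days.
Change in finish: 28 − 23 = +5 days.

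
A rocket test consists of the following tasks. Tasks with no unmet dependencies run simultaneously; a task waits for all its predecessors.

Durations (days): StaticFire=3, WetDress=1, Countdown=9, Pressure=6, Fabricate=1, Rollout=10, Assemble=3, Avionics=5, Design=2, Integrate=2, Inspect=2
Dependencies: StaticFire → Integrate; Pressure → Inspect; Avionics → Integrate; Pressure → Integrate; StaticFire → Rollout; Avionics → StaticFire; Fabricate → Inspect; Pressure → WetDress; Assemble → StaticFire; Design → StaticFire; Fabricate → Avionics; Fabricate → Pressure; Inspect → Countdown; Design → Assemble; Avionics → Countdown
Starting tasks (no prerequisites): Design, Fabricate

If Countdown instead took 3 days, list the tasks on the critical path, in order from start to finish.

As given, the longest chain is Fabricate→Avionics→StaticFire→Rollout = 1+5+3+10 = 19, so the finish is 19 days.
The longest path through Countdown is only 18 days, so Countdown has float 1.
That remains the longest chain; total 19 days.

Fabricate, Avionics, StaticFire, Rollout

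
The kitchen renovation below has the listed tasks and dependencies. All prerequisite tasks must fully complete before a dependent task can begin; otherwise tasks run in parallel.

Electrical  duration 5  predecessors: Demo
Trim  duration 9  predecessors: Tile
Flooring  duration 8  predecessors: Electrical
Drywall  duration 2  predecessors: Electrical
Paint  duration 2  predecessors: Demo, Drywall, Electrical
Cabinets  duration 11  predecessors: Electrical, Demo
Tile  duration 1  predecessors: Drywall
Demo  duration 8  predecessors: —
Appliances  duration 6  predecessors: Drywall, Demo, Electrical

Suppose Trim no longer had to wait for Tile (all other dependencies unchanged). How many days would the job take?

24

Before: longest chain Demo→Electrical→Drywall→Tile→Trim = 8+5+2+1+9 = 25, finish 25.
Without Tile→Trim, Trim's earliest start moves from 16 to 0.
After: Demo→Electrical→Cabinets = 8+5+11 = 24 → 24 days.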